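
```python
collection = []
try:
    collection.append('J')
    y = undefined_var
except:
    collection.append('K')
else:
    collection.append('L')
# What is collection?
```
['J', 'K']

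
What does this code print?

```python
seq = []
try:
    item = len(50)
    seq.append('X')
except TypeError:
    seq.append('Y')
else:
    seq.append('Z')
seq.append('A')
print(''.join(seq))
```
YA

else block skipped when exception is caught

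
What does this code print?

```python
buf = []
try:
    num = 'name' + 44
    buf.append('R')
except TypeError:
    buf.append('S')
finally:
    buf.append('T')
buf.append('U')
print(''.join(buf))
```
STU

finally always runs, even after exception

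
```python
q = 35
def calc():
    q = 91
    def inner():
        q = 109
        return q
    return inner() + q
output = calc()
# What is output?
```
200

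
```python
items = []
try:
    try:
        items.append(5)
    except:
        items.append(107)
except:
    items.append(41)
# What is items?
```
[5]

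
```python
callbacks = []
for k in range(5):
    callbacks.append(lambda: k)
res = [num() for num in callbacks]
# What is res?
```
[4, 4, 4, 4, 4]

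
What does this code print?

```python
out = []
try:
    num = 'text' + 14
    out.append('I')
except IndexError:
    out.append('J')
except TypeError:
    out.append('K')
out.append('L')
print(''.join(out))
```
KL

TypeError is caught by its specific handler, not IndexError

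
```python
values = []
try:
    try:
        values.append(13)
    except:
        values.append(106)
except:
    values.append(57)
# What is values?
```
[13]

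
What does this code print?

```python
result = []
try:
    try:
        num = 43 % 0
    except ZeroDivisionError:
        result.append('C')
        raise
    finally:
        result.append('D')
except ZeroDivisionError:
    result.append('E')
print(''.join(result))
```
CDE

finally runs before re-raised exception propagates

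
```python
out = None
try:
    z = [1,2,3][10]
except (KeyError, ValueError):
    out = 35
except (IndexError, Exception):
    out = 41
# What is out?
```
41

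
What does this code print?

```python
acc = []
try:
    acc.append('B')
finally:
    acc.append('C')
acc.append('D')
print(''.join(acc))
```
BCD

try/finally without except, no exception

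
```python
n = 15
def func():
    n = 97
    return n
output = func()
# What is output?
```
97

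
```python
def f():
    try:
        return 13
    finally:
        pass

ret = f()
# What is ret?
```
13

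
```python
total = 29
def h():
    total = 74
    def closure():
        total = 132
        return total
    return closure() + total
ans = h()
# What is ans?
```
206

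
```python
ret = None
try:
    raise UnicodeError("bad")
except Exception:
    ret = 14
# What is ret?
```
14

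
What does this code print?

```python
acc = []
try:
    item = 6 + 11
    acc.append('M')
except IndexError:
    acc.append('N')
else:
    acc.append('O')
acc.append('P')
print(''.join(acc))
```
MOP

else block runs when no exception occurs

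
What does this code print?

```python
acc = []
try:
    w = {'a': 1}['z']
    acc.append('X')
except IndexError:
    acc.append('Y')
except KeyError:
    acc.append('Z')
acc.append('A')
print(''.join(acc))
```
ZA

KeyError is caught by its specific handler, not IndexError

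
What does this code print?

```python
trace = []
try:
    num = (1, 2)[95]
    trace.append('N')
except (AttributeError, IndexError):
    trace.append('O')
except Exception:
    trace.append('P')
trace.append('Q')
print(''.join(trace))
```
OQ

IndexError matches tuple containing it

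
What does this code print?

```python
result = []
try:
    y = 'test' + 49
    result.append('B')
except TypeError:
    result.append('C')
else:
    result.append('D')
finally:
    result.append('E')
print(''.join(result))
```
CE

Exception: except runs, else skipped, finally runs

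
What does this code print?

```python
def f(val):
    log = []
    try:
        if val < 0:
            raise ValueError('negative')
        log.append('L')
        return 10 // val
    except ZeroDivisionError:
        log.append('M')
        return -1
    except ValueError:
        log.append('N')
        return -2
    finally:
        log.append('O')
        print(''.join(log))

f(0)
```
LMO

val=0 causes ZeroDivisionError, caught, finally prints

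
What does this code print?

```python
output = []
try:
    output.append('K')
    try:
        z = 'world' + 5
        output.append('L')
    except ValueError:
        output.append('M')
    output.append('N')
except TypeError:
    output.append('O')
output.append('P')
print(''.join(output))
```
KOP

Inner handler doesn't match, propagates to outer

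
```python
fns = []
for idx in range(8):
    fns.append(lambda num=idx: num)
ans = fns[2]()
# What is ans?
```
2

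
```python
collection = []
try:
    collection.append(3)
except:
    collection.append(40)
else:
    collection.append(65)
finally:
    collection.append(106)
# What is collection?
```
[3, 65, 106]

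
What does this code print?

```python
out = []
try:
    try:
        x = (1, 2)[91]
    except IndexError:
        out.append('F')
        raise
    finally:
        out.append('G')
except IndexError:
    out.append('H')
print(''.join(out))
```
FGH

finally runs before re-raised exception propagates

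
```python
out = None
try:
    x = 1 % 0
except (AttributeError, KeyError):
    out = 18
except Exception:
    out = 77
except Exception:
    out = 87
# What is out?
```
77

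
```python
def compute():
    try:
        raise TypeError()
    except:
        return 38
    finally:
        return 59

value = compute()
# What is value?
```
59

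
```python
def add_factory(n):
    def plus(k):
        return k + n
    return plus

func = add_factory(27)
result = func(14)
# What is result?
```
41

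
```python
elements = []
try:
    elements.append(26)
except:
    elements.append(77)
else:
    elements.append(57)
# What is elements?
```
[26, 57]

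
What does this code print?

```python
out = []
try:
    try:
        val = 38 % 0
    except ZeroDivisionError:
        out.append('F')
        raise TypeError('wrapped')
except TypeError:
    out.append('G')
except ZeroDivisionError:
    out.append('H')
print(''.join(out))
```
FG

New TypeError raised, caught by outer TypeError handler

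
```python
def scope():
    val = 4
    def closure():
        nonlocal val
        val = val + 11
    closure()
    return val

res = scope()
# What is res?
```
15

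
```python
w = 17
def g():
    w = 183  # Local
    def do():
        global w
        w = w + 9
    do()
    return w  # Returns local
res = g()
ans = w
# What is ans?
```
26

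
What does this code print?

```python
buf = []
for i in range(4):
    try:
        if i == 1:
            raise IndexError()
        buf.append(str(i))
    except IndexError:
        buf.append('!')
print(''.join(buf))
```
0!23

Exception on i=1 caught, loop continues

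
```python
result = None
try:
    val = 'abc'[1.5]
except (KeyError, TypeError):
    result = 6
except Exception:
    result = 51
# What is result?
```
6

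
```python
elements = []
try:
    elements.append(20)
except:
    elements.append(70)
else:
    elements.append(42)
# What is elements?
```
[20, 42]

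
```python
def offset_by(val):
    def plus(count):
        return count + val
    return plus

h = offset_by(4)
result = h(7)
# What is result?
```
11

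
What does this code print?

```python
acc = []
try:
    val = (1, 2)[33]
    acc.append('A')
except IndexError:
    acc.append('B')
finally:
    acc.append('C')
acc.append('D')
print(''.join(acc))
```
BCD

finally always runs, even after exception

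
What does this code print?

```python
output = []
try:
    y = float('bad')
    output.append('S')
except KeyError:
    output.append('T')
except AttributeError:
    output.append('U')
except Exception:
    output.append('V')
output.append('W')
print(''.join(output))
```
VW

ValueError not specifically caught, falls to Exception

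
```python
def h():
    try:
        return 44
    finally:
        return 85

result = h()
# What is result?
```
85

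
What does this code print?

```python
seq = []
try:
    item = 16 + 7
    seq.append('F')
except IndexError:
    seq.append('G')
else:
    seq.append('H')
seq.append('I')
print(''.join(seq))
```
FHI

else block runs when no exception occurs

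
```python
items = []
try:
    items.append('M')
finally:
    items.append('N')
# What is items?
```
['M', 'N']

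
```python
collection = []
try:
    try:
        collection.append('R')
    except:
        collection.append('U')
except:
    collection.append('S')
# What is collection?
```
['R']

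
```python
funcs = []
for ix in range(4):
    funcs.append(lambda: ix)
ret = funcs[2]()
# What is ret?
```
3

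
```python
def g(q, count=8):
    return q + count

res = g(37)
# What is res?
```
45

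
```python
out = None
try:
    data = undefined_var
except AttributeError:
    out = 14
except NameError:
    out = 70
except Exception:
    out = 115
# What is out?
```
70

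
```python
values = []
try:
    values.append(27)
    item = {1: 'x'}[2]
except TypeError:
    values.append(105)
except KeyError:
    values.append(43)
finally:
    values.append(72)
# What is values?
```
[27, 43, 72]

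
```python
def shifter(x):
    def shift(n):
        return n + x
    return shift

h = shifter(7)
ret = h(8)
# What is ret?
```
15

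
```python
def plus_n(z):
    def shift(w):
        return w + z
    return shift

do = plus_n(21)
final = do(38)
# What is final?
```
59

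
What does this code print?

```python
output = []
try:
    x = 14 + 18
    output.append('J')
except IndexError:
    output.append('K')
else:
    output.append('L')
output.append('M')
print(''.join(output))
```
JLM

else block runs when no exception occurs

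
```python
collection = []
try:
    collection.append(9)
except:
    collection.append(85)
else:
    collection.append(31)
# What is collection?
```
[9, 31]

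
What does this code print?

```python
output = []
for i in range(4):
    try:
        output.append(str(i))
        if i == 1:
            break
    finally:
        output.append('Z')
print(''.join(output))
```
0Z1Z

finally runs even when breaking out of loop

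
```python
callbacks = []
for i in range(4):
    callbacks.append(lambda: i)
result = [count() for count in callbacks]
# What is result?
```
[3, 3, 3, 3]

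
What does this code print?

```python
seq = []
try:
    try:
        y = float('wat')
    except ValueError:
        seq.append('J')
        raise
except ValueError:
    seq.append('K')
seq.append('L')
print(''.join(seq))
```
JKL

raise without argument re-raises current exception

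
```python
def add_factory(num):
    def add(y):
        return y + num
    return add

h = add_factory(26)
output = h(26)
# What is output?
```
52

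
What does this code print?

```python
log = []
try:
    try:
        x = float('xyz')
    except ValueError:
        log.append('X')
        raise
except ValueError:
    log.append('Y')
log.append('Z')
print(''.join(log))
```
XYZ

raise without argument re-raises current exception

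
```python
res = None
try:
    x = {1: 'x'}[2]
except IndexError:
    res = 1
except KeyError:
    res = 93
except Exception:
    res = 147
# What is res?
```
93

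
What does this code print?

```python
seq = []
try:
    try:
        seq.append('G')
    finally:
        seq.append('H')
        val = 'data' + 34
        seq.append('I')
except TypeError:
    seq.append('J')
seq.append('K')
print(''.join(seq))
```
GHJK

Exception in inner finally caught by outer except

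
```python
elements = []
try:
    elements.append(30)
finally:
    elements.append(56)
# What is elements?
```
[30, 56]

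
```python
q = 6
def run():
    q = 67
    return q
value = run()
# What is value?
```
67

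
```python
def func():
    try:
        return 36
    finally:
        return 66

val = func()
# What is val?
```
66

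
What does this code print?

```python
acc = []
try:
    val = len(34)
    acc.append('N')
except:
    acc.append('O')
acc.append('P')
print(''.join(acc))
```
OP

Exception raised in try, caught by bare except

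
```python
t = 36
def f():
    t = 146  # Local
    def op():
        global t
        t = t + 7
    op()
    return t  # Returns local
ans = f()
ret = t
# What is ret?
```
43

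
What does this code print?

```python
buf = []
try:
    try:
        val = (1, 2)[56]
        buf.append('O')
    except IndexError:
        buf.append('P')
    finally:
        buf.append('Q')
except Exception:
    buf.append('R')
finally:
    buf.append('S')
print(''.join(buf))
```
PQS

Both finally blocks run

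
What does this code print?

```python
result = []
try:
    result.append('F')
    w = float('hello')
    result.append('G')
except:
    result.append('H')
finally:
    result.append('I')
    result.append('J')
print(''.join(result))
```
FHIJ

Code before exception runs, then except, then all of finally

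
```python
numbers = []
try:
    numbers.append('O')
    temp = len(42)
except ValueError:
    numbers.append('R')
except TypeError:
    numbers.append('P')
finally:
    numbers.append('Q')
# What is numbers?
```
['O', 'P', 'Q']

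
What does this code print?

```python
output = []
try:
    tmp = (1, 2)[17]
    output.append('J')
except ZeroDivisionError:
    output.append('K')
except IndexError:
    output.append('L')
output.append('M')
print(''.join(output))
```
LM

IndexError is caught by its specific handler, not ZeroDivisionError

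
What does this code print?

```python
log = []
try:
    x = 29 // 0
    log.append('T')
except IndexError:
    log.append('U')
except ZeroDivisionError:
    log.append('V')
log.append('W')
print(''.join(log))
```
VW

ZeroDivisionError is caught by its specific handler, not IndexError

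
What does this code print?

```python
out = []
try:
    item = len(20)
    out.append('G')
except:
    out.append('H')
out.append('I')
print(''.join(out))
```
HI

Exception raised in try, caught by bare except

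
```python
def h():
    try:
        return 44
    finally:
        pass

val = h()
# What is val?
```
44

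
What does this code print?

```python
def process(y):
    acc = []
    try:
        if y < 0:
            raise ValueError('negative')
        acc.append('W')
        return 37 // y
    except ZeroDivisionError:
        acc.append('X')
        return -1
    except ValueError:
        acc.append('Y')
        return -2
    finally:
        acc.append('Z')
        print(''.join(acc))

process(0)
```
WXZ

y=0 causes ZeroDivisionError, caught, finally prints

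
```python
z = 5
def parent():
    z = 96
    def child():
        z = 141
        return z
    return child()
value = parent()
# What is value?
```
141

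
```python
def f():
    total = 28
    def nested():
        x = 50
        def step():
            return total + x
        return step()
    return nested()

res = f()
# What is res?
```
78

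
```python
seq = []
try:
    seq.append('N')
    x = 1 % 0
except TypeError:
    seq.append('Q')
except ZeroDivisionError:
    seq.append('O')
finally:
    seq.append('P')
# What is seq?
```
['N', 'O', 'P']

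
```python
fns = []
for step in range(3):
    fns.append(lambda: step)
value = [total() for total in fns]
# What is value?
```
[2, 2, 2]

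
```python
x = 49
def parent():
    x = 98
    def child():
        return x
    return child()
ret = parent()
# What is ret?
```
98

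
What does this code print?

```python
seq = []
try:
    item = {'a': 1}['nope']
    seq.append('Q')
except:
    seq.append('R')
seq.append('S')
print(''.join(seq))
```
RS

Exception raised in try, caught by bare except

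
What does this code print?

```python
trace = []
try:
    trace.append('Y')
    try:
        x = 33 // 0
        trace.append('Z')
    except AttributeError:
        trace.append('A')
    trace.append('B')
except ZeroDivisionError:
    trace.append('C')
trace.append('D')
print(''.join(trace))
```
YCD

Inner handler doesn't match, propagates to outer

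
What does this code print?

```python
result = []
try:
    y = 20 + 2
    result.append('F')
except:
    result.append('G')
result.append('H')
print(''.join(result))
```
FH

No exception, try block completes normally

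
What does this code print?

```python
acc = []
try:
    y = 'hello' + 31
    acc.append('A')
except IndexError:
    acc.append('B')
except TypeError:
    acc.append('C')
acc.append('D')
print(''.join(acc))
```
CD

TypeError is caught by its specific handler, not IndexError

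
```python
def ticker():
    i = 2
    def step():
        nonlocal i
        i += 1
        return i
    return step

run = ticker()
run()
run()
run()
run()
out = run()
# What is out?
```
7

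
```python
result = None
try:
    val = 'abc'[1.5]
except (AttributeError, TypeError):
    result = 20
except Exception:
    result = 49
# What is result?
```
20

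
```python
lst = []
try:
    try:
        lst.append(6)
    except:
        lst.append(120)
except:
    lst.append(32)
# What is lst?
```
[6]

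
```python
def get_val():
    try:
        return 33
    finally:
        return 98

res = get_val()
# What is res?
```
98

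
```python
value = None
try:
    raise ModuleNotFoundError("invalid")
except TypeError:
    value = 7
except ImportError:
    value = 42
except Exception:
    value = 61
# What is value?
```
42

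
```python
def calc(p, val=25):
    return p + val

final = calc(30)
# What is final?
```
55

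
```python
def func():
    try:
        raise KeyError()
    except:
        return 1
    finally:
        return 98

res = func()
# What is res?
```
98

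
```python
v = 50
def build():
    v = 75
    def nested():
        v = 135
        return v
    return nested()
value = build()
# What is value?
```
135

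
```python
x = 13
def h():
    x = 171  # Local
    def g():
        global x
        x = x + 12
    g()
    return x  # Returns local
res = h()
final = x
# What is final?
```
25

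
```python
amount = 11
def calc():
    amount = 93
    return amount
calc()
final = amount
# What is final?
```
11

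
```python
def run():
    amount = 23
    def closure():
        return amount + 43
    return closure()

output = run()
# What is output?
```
66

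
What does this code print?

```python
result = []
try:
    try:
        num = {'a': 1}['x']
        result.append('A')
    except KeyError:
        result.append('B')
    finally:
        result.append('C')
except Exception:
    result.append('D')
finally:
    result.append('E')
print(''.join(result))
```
BCE

Both finally blocks run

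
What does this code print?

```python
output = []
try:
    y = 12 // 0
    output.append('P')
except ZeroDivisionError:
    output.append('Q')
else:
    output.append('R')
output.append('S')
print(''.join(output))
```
QS

else block skipped when exception is caught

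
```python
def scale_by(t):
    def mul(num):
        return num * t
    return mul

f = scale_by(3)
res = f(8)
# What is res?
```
24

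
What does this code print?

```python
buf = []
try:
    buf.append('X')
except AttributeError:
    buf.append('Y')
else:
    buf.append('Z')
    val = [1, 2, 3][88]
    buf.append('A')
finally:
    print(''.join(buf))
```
XZ

Try succeeds, else appends 'Z', IndexError in else is uncaught, finally prints before exception propagates ('A' never appended)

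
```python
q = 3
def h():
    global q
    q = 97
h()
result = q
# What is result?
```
97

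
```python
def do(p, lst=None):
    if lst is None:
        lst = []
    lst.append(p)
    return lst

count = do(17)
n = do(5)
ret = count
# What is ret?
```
[17]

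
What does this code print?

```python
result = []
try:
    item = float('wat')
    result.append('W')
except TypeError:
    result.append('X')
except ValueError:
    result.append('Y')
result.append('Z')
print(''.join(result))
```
YZ

ValueError is caught by its specific handler, not TypeError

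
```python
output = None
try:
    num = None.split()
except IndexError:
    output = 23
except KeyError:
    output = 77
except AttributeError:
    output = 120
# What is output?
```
120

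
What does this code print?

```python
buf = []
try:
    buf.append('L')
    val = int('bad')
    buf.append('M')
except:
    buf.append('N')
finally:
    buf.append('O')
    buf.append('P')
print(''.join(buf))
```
LNOP

Code before exception runs, then except, then all of finally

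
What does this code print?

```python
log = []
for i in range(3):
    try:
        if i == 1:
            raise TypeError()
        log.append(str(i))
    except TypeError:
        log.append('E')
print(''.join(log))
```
0E2

Exception on i=1 caught, loop continues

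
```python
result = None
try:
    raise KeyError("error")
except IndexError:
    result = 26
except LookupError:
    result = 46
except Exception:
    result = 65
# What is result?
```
46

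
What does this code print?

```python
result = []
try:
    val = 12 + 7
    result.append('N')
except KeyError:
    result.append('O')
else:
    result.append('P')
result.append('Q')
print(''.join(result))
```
NPQ

else block runs when no exception occurs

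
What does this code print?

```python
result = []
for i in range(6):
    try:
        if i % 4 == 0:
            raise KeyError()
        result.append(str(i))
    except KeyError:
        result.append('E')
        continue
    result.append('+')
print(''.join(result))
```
E1+2+3+E5+

continue in except skips rest of loop body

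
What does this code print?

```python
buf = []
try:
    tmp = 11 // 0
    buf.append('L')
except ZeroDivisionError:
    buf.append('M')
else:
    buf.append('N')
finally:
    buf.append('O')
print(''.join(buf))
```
MO

Exception: except runs, else skipped, finally runs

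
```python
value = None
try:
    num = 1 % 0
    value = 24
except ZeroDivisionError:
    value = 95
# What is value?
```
95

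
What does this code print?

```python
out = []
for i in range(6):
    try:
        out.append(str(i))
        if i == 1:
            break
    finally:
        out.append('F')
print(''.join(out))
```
0F1F

finally runs even when breaking out of loop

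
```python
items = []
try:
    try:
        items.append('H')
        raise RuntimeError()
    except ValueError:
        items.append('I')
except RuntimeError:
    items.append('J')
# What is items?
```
['H', 'J']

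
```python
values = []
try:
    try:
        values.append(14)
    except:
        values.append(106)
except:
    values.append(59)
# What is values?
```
[14]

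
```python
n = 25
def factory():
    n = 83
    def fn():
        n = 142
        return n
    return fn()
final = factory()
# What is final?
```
142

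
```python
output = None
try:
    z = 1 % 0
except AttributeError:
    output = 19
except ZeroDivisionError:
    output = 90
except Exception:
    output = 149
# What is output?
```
90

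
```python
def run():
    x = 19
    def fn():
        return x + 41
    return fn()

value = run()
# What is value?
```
60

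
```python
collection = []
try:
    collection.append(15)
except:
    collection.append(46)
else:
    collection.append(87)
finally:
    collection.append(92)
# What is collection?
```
[15, 87, 92]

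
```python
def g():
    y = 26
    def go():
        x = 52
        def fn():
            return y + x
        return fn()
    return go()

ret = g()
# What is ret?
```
78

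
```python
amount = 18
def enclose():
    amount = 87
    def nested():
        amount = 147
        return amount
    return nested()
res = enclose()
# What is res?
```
147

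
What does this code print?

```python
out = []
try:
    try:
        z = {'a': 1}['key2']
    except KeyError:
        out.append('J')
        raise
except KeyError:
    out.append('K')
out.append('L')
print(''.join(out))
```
JKL

raise without argument re-raises current exception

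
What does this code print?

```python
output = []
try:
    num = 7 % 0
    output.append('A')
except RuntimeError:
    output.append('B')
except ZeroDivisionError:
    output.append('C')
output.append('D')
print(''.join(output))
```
CD

ZeroDivisionError is caught by its specific handler, not RuntimeError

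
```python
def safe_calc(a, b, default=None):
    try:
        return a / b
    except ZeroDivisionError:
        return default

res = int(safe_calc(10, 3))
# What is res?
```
3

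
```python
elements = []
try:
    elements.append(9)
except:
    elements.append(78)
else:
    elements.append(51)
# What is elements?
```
[9, 51]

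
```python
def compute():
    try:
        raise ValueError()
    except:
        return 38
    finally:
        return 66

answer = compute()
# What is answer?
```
66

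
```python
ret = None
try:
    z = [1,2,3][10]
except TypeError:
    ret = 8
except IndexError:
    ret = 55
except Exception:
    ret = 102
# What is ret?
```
55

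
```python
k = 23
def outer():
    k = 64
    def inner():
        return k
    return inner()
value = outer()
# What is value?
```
64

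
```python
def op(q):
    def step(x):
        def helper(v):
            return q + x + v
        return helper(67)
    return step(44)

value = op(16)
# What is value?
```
127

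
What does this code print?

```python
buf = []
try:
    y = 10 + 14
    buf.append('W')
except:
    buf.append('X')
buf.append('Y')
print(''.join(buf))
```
WY

No exception, try block completes normally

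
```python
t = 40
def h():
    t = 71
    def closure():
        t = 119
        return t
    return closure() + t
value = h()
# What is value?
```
190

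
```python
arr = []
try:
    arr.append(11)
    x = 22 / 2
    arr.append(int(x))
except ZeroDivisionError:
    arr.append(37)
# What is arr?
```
[11, 11]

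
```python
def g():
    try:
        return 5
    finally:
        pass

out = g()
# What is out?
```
5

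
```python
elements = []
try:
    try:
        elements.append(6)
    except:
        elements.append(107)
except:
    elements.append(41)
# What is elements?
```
[6]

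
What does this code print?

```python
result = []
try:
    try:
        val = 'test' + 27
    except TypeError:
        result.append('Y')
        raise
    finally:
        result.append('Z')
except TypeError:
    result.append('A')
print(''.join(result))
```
YZA

finally runs before re-raised exception propagates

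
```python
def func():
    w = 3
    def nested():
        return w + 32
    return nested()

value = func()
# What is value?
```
35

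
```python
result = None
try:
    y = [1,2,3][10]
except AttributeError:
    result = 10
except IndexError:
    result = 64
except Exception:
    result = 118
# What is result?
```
64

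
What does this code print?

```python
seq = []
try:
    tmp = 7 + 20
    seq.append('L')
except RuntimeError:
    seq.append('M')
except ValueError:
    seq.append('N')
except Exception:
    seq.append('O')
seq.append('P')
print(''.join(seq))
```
LP

No exception, try block completes normally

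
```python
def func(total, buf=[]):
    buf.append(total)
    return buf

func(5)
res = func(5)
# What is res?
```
[5, 5]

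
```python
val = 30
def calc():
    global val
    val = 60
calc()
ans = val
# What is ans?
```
60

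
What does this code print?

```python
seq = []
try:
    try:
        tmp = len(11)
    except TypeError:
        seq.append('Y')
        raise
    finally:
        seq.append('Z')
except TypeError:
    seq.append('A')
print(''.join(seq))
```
YZA

finally runs before re-raised exception propagates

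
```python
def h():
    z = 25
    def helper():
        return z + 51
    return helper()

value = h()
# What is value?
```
76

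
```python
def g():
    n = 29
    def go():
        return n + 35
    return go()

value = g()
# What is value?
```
64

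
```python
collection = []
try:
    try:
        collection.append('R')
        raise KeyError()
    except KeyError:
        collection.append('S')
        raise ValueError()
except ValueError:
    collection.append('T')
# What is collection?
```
['R', 'S', 'T']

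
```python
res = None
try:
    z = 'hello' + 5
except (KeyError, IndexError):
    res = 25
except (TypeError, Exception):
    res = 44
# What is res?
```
44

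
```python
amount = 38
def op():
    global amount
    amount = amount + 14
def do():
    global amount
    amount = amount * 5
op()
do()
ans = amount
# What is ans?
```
260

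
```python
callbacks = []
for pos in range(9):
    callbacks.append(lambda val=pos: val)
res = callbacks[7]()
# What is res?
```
7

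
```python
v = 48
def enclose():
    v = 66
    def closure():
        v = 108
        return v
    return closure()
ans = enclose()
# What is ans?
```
108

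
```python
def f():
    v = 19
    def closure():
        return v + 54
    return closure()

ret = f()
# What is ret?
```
73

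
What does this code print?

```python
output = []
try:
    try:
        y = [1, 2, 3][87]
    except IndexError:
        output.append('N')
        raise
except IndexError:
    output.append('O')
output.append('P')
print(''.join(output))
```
NOP

raise without argument re-raises current exception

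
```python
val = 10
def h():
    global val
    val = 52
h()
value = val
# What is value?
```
52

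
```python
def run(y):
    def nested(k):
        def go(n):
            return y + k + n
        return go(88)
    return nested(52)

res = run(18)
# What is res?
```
158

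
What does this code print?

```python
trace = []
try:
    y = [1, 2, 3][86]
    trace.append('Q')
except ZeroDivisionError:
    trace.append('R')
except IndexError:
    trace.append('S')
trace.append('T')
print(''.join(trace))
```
ST

IndexError is caught by its specific handler, not ZeroDivisionError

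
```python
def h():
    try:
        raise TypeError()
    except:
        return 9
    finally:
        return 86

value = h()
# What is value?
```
86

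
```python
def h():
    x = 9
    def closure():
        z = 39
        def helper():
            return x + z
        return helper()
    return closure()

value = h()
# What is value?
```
48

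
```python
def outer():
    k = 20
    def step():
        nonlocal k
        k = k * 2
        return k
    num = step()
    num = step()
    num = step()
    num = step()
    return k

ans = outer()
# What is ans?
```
320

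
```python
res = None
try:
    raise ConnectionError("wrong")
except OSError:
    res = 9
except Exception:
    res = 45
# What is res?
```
9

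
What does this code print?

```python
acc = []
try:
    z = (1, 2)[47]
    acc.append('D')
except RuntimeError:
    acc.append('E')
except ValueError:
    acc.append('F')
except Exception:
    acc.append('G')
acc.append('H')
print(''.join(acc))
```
GH

IndexError not specifically caught, falls to Exception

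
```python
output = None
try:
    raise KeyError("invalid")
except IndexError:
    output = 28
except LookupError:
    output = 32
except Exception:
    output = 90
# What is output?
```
32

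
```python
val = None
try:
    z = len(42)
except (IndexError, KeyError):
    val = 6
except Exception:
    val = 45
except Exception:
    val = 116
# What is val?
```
45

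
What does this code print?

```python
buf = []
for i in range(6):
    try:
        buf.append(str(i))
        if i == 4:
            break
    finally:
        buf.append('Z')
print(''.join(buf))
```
0Z1Z2Z3Z4Z

finally runs even when breaking out of loop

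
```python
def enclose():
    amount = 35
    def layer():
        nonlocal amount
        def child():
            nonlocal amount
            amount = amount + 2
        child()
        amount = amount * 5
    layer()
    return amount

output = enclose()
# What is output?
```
185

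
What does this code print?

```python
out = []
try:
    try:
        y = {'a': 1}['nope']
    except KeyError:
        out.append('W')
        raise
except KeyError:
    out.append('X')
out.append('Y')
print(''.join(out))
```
WXY

raise without argument re-raises current exception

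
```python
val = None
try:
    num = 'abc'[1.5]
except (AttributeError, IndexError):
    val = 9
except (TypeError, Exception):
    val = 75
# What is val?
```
75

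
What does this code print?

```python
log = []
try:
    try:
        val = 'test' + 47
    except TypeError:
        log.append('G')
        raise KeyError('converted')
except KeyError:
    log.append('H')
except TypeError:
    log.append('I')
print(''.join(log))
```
GH

New KeyError raised, caught by outer KeyError handler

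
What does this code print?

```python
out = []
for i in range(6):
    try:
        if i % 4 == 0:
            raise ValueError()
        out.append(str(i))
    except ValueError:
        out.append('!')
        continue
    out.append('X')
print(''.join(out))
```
!1X2X3X!5X

continue in except skips rest of loop body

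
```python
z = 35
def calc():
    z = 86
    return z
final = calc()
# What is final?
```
86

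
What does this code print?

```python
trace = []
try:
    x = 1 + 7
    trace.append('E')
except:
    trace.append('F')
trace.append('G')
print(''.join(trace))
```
EG

No exception, try block completes normally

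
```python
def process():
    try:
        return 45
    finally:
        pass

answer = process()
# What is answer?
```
45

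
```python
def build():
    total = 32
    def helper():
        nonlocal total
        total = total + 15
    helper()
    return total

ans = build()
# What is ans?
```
47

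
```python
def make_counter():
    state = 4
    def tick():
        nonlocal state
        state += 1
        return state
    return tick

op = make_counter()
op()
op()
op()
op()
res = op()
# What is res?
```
9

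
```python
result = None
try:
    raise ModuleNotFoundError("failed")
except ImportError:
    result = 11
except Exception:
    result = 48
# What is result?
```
11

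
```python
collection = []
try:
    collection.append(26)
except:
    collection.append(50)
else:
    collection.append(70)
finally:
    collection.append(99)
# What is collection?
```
[26, 70, 99]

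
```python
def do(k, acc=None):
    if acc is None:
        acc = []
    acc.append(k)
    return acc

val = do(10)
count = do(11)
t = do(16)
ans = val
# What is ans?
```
[10]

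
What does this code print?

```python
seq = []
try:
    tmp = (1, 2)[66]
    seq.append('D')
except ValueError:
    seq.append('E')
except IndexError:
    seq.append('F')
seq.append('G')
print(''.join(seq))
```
FG

IndexError is caught by its specific handler, not ValueError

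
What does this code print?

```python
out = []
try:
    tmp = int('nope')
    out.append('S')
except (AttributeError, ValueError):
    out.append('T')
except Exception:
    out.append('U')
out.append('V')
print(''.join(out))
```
TV

ValueError matches tuple containing it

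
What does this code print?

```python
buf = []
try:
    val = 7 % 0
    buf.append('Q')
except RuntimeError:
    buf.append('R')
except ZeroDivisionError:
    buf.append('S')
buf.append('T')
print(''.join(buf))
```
ST

ZeroDivisionError is caught by its specific handler, not RuntimeError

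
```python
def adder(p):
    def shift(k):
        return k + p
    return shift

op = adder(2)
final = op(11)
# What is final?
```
13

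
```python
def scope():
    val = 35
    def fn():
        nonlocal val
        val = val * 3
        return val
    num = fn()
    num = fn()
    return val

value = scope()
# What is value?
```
315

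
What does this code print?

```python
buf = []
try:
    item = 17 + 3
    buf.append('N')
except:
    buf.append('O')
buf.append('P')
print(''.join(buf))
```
NP

No exception, try block completes normally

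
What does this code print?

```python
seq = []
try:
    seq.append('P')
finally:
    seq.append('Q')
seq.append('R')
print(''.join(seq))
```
PQR

try/finally without except, no exception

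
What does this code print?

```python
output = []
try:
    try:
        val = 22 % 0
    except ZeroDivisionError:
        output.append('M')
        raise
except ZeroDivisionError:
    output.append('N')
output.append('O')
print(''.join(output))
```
MNO

raise without argument re-raises current exception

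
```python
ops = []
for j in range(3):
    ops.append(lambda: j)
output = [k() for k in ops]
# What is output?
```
[2, 2, 2]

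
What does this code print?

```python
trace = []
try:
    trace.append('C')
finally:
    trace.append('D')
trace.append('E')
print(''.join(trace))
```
CDE

try/finally without except, no exception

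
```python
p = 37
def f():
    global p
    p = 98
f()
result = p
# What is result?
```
98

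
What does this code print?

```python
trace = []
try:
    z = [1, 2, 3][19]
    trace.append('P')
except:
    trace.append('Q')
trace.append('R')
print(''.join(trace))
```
QR

Exception raised in try, caught by bare except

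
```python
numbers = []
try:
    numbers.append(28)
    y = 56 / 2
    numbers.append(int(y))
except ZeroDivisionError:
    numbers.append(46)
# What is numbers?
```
[28, 28]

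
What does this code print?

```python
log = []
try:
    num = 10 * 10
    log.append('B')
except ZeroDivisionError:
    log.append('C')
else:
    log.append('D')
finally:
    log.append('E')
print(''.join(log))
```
BDE

else runs before finally when no exception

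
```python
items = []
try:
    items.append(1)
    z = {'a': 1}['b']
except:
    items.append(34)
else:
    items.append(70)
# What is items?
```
[1, 34]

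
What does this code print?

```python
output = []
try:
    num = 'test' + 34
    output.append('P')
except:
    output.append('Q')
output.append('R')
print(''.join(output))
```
QR

Exception raised in try, caught by bare except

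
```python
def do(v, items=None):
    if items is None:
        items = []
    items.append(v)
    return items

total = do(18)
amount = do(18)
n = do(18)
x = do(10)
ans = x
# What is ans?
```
[10]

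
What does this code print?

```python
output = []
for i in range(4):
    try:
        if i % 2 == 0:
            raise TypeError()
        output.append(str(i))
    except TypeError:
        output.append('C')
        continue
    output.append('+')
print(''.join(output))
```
C1+C3+

continue in except skips rest of loop body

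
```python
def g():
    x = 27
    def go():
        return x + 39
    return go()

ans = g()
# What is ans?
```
66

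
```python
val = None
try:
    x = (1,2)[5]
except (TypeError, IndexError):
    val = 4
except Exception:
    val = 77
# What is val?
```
4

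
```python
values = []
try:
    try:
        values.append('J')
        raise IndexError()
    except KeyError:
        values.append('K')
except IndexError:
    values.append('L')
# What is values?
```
['J', 'L']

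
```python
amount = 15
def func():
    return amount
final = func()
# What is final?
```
15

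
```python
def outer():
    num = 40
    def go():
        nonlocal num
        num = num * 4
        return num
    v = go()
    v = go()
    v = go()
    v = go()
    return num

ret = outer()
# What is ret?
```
10240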